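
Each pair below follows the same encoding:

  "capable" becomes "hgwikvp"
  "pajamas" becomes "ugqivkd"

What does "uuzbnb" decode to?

poster

In capable: c→h is +5, a→g is +6, p→w is +7, a→i is +8 — the shift increases by 1 each position. The shift increases by 1 at each position, starting from +5: 5, 6, 7, ….
Decoding uuzbnb: u−5=p, u−6=o, z−7=s, b−8=t, n−9=e, b−10=r.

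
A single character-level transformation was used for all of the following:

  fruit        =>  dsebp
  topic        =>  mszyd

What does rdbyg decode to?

The output letters match the input read backwards, each shifted +10: fruit reversed is tiurf. Read the word backwards and shift each letter +10.
Undoing it on rdbyg: shift back: r−10=h, d−10=t, b−10=r, y−10=o, g−10=w → htrow; then reverse → worth.

worth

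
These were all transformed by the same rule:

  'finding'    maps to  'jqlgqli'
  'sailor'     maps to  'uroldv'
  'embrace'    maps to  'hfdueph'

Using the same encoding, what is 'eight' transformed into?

The output letters match the input read backwards, each shifted +3: finding reversed is gnidnif. Read the word backwards and shift each letter +3.
On eight: reverse → thgie; then shift: t+3=w, h+3=k, g+3=j, i+3=l, e+3=h.

wkjlh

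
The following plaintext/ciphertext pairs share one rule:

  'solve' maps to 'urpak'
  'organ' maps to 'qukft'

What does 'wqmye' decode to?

unity

In solve: s→u is +2, o→r is +3, l→p is +4, v→a is +5 — the shift increases by 1 each position. The shift increases by 1 at each position, starting from +2: 2, 3, 4, ….
Undoing it on wqmye: w−2=u, q−3=n, m−4=i, y−5=t, e−6=y.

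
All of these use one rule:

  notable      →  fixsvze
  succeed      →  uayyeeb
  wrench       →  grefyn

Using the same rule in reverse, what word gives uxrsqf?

n(13)→f(5) and o(14)→i(8) fit y≡3x+18 (mod 26); the inverse of 3 mod 26 is 9. Treating letters as 0–25, the rule is x ↦ 3x + 18 (mod 26).
Reversing it on uxrsqf: u(20)→9·(20−18)≡18=s; x(23)→9·(23−18)≡19=t; r(17)→9·(17−18)≡17=r; s(18)→9·(18−18)≡0=a; q(16)→9·(16−18)≡8=i; f(5)→9·(5−18)≡13=n (all mod 26).

strain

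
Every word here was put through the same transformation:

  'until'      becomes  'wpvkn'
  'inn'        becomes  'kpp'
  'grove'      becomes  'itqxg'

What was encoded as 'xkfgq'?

video

Every letter moves 2 places later in the alphabet, wrapping around z→a.
Reversing it on xkfgq: x−2=v, k−2=i, f−2=d, g−2=e, q−2=o.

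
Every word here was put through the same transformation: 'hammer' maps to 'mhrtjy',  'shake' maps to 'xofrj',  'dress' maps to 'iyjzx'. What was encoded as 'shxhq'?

nasal

Shifts by position in hammer: pos 0: h→m (+5), pos 1: a→h (+7), pos 2: m→r (+5), pos 3: m→t (+7) — repeating every 2. The shifts repeat in a cycle of length 2: positions 0,1,… shift by +5, +7, then the pattern repeats.
Reversing it on shxhq: s−5=n, h−7=a, x−5=s, h−7=a, q−5=l.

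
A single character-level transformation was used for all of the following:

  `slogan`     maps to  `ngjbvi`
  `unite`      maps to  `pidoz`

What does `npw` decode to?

Compare letters: s→n is +21, l→g is +21, o→j is +21 — a constant shift. It's a constant shift of +21 (ROT21).
Reversing it on npw: n−21=s, p−21=u, w−21=b.

sub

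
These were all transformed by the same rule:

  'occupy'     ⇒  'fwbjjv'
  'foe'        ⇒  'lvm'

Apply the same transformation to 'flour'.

ybvsm

The output letters match the input read backwards, each shifted +7: occupy reversed is ypucco. Read the word backwards and shift each letter +7.
For flour: reverse → ruolf; then shift: r+7=y, u+7=b, o+7=v, l+7=s, f+7=m.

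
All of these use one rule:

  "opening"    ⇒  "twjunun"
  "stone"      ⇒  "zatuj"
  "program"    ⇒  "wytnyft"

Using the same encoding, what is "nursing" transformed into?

uzyznun

Vowels shift forward by 5 and consonants shift forward by 7.
On nursing: n(cons)+7=u, u(vowel)+5=z, r(cons)+7=y, s(cons)+7=z, i(vowel)+5=n, n(cons)+7=u, g(cons)+7=n.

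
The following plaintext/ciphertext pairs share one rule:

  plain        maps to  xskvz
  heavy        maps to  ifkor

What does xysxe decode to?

The output letters match the input read backwards, each shifted +10: plain reversed is nialp. Read the word backwards and shift each letter +10.
Reversing it on xysxe: shift back: x−10=n, y−10=o, s−10=i, x−10=n, e−10=u → noinu; then reverse → union.

union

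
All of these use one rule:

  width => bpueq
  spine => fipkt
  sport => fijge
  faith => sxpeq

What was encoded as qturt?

hedge

w(22)→b(1) and i(8)→p(15) fit y≡25x+23 (mod 26); the inverse of 25 mod 26 is 25. Each letter's alphabet position (a=0..z=25) is mapped through 25·x+23 mod 26 — an affine cipher.
Undoing it on qturt: q(16)→25·(16−23)≡7=h; t(19)→25·(19−23)≡4=e; u(20)→25·(20−23)≡3=d; r(17)→25·(17−23)≡6=g; t(19)→25·(19−23)≡4=e (all mod 26).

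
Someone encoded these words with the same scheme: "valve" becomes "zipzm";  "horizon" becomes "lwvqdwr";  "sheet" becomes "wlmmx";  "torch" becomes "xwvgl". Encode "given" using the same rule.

kqzmr

The shift depends on letter class: consonant v→z is +4, but vowel a→i is +8. Vowels shift forward by 8 and consonants shift forward by 4.
For given: g(cons)+4=k, i(vowel)+8=q, v(cons)+4=z, e(vowel)+8=m, n(cons)+4=r.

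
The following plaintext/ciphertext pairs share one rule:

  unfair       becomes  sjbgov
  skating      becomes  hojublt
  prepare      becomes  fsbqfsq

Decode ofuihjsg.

The output letters match the input read backwards, each shifted +1: unfair reversed is riafnu. The word is reversed, then every letter is shifted forward by 1.
Decoding ofuihjsg: shift back: o−1=n, f−1=e, u−1=t, i−1=h, h−1=g, j−1=i, s−1=r, g−1=f → nethgirf; then reverse → frighten.

frighten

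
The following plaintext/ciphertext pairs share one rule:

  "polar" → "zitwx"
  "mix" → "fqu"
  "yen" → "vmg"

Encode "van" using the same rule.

vid

The output letters match the input read backwards, each shifted +8: polar reversed is ralop. Read the word backwards and shift each letter +8.
Applying it to van: reverse → nav; then shift: n+8=v, a+8=i, v+8=d.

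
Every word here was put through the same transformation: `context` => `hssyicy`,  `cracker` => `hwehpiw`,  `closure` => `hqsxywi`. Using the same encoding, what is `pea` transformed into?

The shift depends on letter class: consonant c→h is +5, but vowel o→s is +4. Two shifts are in play — +4 for a/e/i/o/u, +5 for every other letter.
Applying it to pea: p(cons)+5=u, e(vowel)+4=i, a(vowel)+4=e.

uie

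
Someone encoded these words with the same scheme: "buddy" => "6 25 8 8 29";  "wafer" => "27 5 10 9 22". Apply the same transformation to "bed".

Letters become their 1-based position plus 4 (so a→5, b→6, …).
On bed: b=2→6, e=5→9, d=4→8.

6 9 8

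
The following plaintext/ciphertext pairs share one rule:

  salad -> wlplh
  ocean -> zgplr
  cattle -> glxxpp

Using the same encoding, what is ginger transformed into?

ktrkpv

The shift depends on letter class: consonant s→w is +4, but vowel a→l is +11. Vowels shift forward by 11 and consonants shift forward by 4.
Applying it to ginger: g(cons)+4=k, i(vowel)+11=t, n(cons)+4=r, g(cons)+4=k, e(vowel)+11=p, r(cons)+4=v.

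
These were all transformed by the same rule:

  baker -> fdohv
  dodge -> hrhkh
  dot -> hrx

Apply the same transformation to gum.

The shift depends on letter class: consonant b→f is +4, but vowel a→d is +3. Vowels shift forward by 3 and consonants shift forward by 4.
Applying it to gum: g(cons)+4=k, u(vowel)+3=x, m(cons)+4=q.

kxq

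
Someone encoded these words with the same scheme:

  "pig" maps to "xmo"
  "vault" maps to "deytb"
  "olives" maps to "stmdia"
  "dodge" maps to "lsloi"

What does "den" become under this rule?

liv

The shift depends on letter class: consonant p→x is +8, but vowel i→m is +4. The rule splits by letter class: vowels +4, consonants +8.
For den: d(cons)+8=l, e(vowel)+4=i, n(cons)+8=v.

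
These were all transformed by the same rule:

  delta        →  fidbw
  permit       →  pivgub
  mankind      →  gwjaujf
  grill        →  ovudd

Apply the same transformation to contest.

d(3)→f(5) and e(4)→i(8) fit y≡3x+22 (mod 26); the inverse of 3 mod 26 is 9. Each letter's alphabet position (a=0..z=25) is mapped through 3·x+22 mod 26 — an affine cipher.
For contest: c(2)→3·2+22≡2=c; o(14)→3·14+22≡12=m; n(13)→3·13+22≡9=j; t(19)→3·19+22≡1=b; e(4)→3·4+22≡8=i; s(18)→3·18+22≡24=y; t(19)→3·19+22≡1=b (all mod 26).

cmjbiyb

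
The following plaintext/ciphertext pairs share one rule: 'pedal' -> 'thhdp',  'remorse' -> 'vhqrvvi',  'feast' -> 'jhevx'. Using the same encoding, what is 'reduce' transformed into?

vhhxgh

Shifts by position in pedal: pos 0: p→t (+4), pos 1: e→h (+3), pos 2: d→h (+4), pos 3: a→d (+3) — repeating every 2. A repeating key of period 2 is used — shifts +4, +3 over and over.
Applying it to reduce: r+4=v, e+3=h, d+4=h, u+3=x, c+4=g, e+3=h.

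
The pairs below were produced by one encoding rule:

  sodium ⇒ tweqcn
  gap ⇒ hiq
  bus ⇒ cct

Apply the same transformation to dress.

The shift depends on letter class: consonant s→t is +1, but vowel o→w is +8. The rule splits by letter class: vowels +8, consonants +1.
Applying it to dress: d(cons)+1=e, r(cons)+1=s, e(vowel)+8=m, s(cons)+1=t, s(cons)+1=t.

esmtt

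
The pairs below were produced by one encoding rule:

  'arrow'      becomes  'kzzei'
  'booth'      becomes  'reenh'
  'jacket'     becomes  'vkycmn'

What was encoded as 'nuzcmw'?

a(0)→k(10) and r(17)→z(25) fit y≡7x+10 (mod 26); the inverse of 7 mod 26 is 15. Treating letters as 0–25, the rule is x ↦ 7x + 10 (mod 26).
Reversing it on nuzcmw: n(13)→15·(13−10)≡19=t; u(20)→15·(20−10)≡20=u; z(25)→15·(25−10)≡17=r; c(2)→15·(2−10)≡10=k; m(12)→15·(12−10)≡4=e; w(22)→15·(22−10)≡24=y (all mod 26).

turkey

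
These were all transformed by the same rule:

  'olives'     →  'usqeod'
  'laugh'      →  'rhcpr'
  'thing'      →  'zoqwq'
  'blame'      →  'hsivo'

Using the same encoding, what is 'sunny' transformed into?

ybvwi

Letter i (0-indexed) is shifted by i+6, so successive shifts are 6, 7, 8, ….
For sunny: s+6=y, u+7=b, n+8=v, n+9=w, y+10=i.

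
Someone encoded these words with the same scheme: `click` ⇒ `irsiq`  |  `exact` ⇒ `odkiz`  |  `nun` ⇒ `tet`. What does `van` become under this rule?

Vowels shift forward by 10 and consonants shift forward by 6.
Applying it to van: v(cons)+6=b, a(vowel)+10=k, n(cons)+6=t.

bkt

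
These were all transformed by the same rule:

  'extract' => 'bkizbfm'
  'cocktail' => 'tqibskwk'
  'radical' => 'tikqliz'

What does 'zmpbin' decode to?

The output letters match the input read backwards, each shifted +8: extract reversed is tcartxe. The word is reversed, then every letter is shifted forward by 8.
Reversing it on zmpbin: shift back: z−8=r, m−8=e, p−8=h, b−8=t, i−8=a, n−8=f → rehtaf; then reverse → father.

father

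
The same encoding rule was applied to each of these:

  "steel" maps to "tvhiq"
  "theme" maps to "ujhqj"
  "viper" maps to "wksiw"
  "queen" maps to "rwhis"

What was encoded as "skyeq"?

Letter i (0-indexed) is shifted by i+1, so successive shifts are 1, 2, 3, ….
Reversing it on skyeq: s−1=r, k−2=i, y−3=v, e−4=a, q−5=l.

rival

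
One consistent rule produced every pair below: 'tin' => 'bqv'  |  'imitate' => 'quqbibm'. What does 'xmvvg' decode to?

Compare letters: t→b is +8, i→q is +8, n→v is +8 — a constant shift. Every letter moves 8 places later in the alphabet, wrapping around z→a.
Reversing it on xmvvg: x−8=p, m−8=e, v−8=n, v−8=n, g−8=y.

penny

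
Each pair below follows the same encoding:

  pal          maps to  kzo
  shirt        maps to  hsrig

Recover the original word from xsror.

Each pair mirrors across the alphabet (p↔k, a↔z, l↔o): positions sum to 25. Each letter is replaced by its mirror in the alphabet: a↔z, b↔y, c↔x, and so on (the Atbash cipher).
Undoing it on xsror: x↔c, s↔h, r↔i, o↔l, r↔i.

chili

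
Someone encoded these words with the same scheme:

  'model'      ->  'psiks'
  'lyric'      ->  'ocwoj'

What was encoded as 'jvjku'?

green

In model: m→p is +3, o→s is +4, d→i is +5, e→k is +6 — the shift increases by 1 each position. Each letter shifts forward by (position + 3), i.e. 3, 4, 5, … — the shift grows by one for each successive letter.
Undoing it on jvjku: j−3=g, v−4=r, j−5=e, k−6=e, u−7=n.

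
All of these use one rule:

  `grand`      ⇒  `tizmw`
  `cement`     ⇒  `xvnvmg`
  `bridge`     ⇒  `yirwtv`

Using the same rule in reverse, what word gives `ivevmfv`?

revenue

Letters are reflected about the middle of the alphabet (position → 25−position): Atbash.
Reversing it on ivevmfv: i↔r, v↔e, e↔v, v↔e, m↔n, f↔u, v↔e.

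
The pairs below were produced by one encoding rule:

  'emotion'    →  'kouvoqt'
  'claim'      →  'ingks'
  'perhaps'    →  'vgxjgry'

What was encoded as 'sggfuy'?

meadow

Shifts by position in emotion: pos 0: e→k (+6), pos 1: m→o (+2), pos 2: o→u (+6), pos 3: t→v (+2) — repeating every 2. The shifts repeat in a cycle of length 2: positions 0,1,… shift by +6, +2, then the pattern repeats.
Reversing it on sggfuy: s−6=m, g−2=e, g−6=a, f−2=d, u−6=o, y−2=w.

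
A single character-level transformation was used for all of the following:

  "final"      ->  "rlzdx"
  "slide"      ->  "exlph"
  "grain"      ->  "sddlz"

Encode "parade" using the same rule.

bdddph

The shift depends on letter class: consonant f→r is +12, but vowel i→l is +3. The rule splits by letter class: vowels +3, consonants +12.
Applying it to parade: p(cons)+12=b, a(vowel)+3=d, r(cons)+12=d, a(vowel)+3=d, d(cons)+12=p, e(vowel)+3=h.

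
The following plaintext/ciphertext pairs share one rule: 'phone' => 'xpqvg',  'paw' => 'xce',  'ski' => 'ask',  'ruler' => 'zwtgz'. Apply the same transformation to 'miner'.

The shift depends on letter class: consonant p→x is +8, but vowel o→q is +2. Two shifts are in play — +2 for a/e/i/o/u, +8 for every other letter.
For miner: m(cons)+8=u, i(vowel)+2=k, n(cons)+8=v, e(vowel)+2=g, r(cons)+8=z.

ukvgz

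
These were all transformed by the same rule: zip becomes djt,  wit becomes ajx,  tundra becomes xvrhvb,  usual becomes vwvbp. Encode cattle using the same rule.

The rule splits by letter class: vowels +1, consonants +4.
On cattle: c(cons)+4=g, a(vowel)+1=b, t(cons)+4=x, t(cons)+4=x, l(cons)+4=p, e(vowel)+1=f.

gbxxpf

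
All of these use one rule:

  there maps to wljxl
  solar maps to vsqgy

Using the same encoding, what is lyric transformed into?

ocwoj

In there: t→w is +3, h→l is +4, e→j is +5, r→x is +6 — the shift increases by 1 each position. The shift increases by 1 at each position, starting from +3: 3, 4, 5, ….
Applying it to lyric: l+3=o, y+4=c, r+5=w, i+6=o, c+7=j.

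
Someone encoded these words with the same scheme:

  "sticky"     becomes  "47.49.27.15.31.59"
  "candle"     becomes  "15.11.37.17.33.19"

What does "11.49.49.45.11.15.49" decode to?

attract

s(#19)→47 and t(#20)→49: differences scale by 2, so n = 2·pos + 9. With a=1..z=26, the number is 2·pos + 9.
Decoding 11.49.49.45.11.15.49: 11→(11−9)÷2=1=a, 49→(49−9)÷2=20=t, 49→(49−9)÷2=20=t, 45→(45−9)÷2=18=r, 11→(11−9)÷2=1=a, 15→(15−9)÷2=3=c, 49→(49−9)÷2=20=t.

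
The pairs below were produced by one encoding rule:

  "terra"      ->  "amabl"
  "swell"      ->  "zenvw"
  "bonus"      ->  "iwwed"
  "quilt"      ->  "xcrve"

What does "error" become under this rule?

In terra: t→a is +7, e→m is +8, r→a is +9, r→b is +10 — the shift increases by 1 each position. The shift increases by 1 at each position, starting from +7: 7, 8, 9, ….
Applying it to error: e+7=l, r+8=z, r+9=a, o+10=y, r+11=c.

lzayc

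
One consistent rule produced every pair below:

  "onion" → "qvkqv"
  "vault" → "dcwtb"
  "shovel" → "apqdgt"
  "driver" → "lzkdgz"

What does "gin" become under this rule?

The shift depends on letter class: consonant n→v is +8, but vowel o→q is +2. The rule splits by letter class: vowels +2, consonants +8.
On gin: g(cons)+8=o, i(vowel)+2=k, n(cons)+8=v.

okv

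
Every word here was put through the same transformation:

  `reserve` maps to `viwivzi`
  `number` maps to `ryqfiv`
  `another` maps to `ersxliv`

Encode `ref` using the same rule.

It's a constant shift of +4 (ROT4).
For ref: r+4=v, e+4=i, f+4=j.

vij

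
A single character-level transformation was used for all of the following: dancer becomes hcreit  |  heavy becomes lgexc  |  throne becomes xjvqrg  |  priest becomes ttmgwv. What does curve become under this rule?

gwvxi

Shifts by position in dancer: pos 0: d→h (+4), pos 1: a→c (+2), pos 2: n→r (+4), pos 3: c→e (+2) — repeating every 2. The shifts repeat in a cycle of length 2: positions 0,1,… shift by +4, +2, then the pattern repeats.
For curve: c+4=g, u+2=w, r+4=v, v+2=x, e+4=i.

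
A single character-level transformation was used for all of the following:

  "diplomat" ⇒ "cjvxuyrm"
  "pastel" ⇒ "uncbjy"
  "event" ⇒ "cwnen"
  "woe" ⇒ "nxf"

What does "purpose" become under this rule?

nbxyady

Read the word backwards and shift each letter +9.
Applying it to purpose: reverse → esoprup; then shift: e+9=n, s+9=b, o+9=x, p+9=y, r+9=a, u+9=d, p+9=y.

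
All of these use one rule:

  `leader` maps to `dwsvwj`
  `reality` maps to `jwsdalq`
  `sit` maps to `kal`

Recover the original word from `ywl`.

get

Each letter is shifted forward by 18 in the alphabet (a Caesar shift of +18).
Reversing it on ywl: y−18=g, w−18=e, l−18=t.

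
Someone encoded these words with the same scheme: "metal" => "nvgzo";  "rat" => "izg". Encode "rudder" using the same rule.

Each pair mirrors across the alphabet (m↔n, e↔v, t↔g): positions sum to 25. This is the alphabet-reversal cipher (Atbash): a becomes z, b becomes y, etc.
On rudder: r↔i, u↔f, d↔w, d↔w, e↔v, r↔i.

ifwwvi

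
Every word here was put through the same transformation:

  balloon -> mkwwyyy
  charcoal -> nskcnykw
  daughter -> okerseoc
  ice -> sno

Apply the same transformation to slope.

The shift depends on letter class: consonant b→m is +11, but vowel a→k is +10. Vowels shift forward by 10 and consonants shift forward by 11.
Applying it to slope: s(cons)+11=d, l(cons)+11=w, o(vowel)+10=y, p(cons)+11=a, e(vowel)+10=o.

dwyao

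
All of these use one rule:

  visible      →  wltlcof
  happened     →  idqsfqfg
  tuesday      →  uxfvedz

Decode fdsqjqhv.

Shifts by position in visible: pos 0: v→w (+1), pos 1: i→l (+3), pos 2: s→t (+1), pos 3: i→l (+3) — repeating every 2. A repeating key of period 2 is used — shifts +1, +3 over and over.
Undoing it on fdsqjqhv: f−1=e, d−3=a, s−1=r, q−3=n, j−1=i, q−3=n, h−1=g, v−3=s.

earnings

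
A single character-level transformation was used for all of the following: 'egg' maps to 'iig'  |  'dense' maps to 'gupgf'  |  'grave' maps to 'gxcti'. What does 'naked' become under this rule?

fgmcp

The output letters match the input read backwards, each shifted +2: egg reversed is gge. Read the word backwards and shift each letter +2.
For naked: reverse → dekan; then shift: d+2=f, e+2=g, k+2=m, a+2=c, n+2=p.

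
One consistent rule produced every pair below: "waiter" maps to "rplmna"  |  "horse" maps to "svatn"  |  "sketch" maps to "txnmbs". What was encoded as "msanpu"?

w(22)→r(17) and a(0)→p(15) fit y≡19x+15 (mod 26); the inverse of 19 mod 26 is 11. Treating letters as 0–25, the rule is x ↦ 19x + 15 (mod 26).
Undoing it on msanpu: m(12)→11·(12−15)≡19=t; s(18)→11·(18−15)≡7=h; a(0)→11·(0−15)≡17=r; n(13)→11·(13−15)≡4=e; p(15)→11·(15−15)≡0=a; u(20)→11·(20−15)≡3=d (all mod 26).

thread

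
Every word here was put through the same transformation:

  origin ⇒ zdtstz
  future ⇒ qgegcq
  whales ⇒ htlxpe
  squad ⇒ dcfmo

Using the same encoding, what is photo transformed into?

A repeating key of period 2 is used — shifts +11, +12 over and over.
On photo: p+11=a, h+12=t, o+11=z, t+12=f, o+11=z.

atzfz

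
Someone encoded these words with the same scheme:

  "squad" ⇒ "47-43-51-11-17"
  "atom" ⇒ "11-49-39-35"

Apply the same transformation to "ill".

s(#19)→47 and q(#17)→43: differences scale by 2, so n = 2·pos + 9. Each letter becomes 2×(its alphabet position, a=1..z=26) + 9.
For ill: i=9→27, l=12→33, l=12→33.

27-33-33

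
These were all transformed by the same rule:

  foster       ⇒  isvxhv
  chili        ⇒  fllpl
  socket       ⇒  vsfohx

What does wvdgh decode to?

Shifts by position in foster: pos 0: f→i (+3), pos 1: o→s (+4), pos 2: s→v (+3), pos 3: t→x (+4) — repeating every 2. The shifts repeat in a cycle of length 2: positions 0,1,… shift by +3, +4, then the pattern repeats.
Undoing it on wvdgh: w−3=t, v−4=r, d−3=a, g−4=c, h−3=e.

trace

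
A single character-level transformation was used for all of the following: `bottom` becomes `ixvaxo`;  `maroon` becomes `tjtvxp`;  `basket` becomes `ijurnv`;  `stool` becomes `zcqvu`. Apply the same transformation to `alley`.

hunlh

Shifts by position in bottom: pos 0: b→i (+7), pos 1: o→x (+9), pos 2: t→v (+2), pos 3: t→a (+7), pos 4: o→x (+9), pos 5: m→o (+2) — repeating every 3. It's a Vigenère-style cipher with numeric key [7,9,2]: position i shifts by key[i mod 3].
Applying it to alley: a+7=h, l+9=u, l+2=n, e+7=l, y+9=h.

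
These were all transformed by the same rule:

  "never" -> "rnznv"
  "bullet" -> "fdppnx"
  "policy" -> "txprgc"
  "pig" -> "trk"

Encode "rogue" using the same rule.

The shift depends on letter class: consonant n→r is +4, but vowel e→n is +9. The rule splits by letter class: vowels +9, consonants +4.
Applying it to rogue: r(cons)+4=v, o(vowel)+9=x, g(cons)+4=k, u(vowel)+9=d, e(vowel)+9=n.

vxkdn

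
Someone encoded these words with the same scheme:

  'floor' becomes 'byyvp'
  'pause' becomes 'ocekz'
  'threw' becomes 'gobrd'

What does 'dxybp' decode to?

front

The output letters match the input read backwards, each shifted +10: floor reversed is roolf. The word is reversed, then every letter is shifted forward by 10.
Undoing it on dxybp: shift back: d−10=t, x−10=n, y−10=o, b−10=r, p−10=f → tnorf; then reverse → front.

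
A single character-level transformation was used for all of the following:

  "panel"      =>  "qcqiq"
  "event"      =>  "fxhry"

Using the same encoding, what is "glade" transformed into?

hndhj

In panel: p→q is +1, a→c is +2, n→q is +3, e→i is +4 — the shift increases by 1 each position. The shift increases by 1 at each position, starting from +1: 1, 2, 3, ….
On glade: g+1=h, l+2=n, a+3=d, d+4=h, e+5=j.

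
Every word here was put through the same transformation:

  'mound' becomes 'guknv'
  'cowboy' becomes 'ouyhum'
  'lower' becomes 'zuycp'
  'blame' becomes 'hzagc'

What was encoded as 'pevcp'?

rider

m(12)→g(6) and o(14)→u(20) fit y≡7x+0 (mod 26); the inverse of 7 mod 26 is 15. This is an affine cipher: with a=0,…,z=25, each position x becomes (7x+0) mod 26.
Decoding pevcp: p(15)→15·(15−0)≡17=r; e(4)→15·(4−0)≡8=i; v(21)→15·(21−0)≡3=d; c(2)→15·(2−0)≡4=e; p(15)→15·(15−0)≡17=r (all mod 26).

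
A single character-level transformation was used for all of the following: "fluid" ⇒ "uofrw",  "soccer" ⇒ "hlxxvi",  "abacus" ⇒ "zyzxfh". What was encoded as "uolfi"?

f(5)→u(20) and l(11)→o(14) fit y≡25x+25 (mod 26); the inverse of 25 mod 26 is 25. This is an affine cipher: with a=0,…,z=25, each position x becomes (25x+25) mod 26.
Undoing it on uolfi: u(20)→25·(20−25)≡5=f; o(14)→25·(14−25)≡11=l; l(11)→25·(11−25)≡14=o; f(5)→25·(5−25)≡20=u; i(8)→25·(8−25)≡17=r (all mod 26).

flour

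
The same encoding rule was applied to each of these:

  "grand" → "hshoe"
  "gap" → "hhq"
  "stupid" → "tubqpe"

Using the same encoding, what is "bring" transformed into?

cspoh

The shift depends on letter class: consonant g→h is +1, but vowel a→h is +7. Two shifts are in play — +7 for a/e/i/o/u, +1 for every other letter.
Applying it to bring: b(cons)+1=c, r(cons)+1=s, i(vowel)+7=p, n(cons)+1=o, g(cons)+1=h.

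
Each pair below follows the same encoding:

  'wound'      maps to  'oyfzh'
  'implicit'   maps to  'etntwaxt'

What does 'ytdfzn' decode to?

cousin

The output letters match the input read backwards, each shifted +11: wound reversed is dnuow. The word is reversed, then every letter is shifted forward by 11.
Undoing it on ytdfzn: shift back: y−11=n, t−11=i, d−11=s, f−11=u, z−11=o, n−11=c → nisuoc; then reverse → cousin.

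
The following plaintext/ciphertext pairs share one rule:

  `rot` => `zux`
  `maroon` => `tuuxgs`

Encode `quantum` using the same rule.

saztgaw

The output letters match the input read backwards, each shifted +6: rot reversed is tor. Two steps: reverse the string, then apply a Caesar shift of +6.
Applying it to quantum: reverse → mutnauq; then shift: m+6=s, u+6=a, t+6=z, n+6=t, a+6=g, u+6=a, q+6=w.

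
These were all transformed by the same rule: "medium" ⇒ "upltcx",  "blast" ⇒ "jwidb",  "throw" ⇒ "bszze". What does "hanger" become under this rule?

plvrmc

A repeating key of period 2 is used — shifts +8, +11 over and over.
Applying it to hanger: h+8=p, a+11=l, n+8=v, g+11=r, e+8=m, r+11=c.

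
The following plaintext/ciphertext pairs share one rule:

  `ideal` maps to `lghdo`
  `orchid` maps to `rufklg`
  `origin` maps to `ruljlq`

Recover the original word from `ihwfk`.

fetch

Compare letters: i→l is +3, d→g is +3, e→h is +3 — a constant shift. Every letter moves 3 places later in the alphabet, wrapping around z→a.
Undoing it on ihwfk: i−3=f, h−3=e, w−3=t, f−3=c, k−3=h.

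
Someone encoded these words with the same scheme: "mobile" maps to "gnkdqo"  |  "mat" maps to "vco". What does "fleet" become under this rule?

vggnh

The output letters match the input read backwards, each shifted +2: mobile reversed is elibom. The word is reversed, then every letter is shifted forward by 2.
Applying it to fleet: reverse → teelf; then shift: t+2=v, e+2=g, e+2=g, l+2=n, f+2=h.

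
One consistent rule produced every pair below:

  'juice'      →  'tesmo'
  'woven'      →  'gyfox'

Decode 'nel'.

Compare letters: j→t is +10, u→e is +10, i→s is +10 — a constant shift. It's a constant shift of +10 (ROT10).
Reversing it on nel: n−10=d, e−10=u, l−10=b.

dub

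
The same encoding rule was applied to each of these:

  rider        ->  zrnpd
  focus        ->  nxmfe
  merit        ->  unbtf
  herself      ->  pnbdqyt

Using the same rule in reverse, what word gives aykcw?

Letter i (0-indexed) is shifted by i+8, so successive shifts are 8, 9, 10, ….
Reversing it on aykcw: a−8=s, y−9=p, k−10=a, c−11=r, w−12=k.

spark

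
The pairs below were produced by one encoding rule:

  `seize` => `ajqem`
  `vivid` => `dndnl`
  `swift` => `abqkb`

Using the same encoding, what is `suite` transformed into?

azqym

Shifts by position in seize: pos 0: s→a (+8), pos 1: e→j (+5), pos 2: i→q (+8), pos 3: z→e (+5) — repeating every 2. A repeating key of period 2 is used — shifts +8, +5 over and over.
Applying it to suite: s+8=a, u+5=z, i+8=q, t+5=y, e+8=m.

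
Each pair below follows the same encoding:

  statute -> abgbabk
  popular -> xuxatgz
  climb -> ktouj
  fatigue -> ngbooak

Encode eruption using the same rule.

The shift depends on letter class: consonant s→a is +8, but vowel a→g is +6. The rule splits by letter class: vowels +6, consonants +8.
Applying it to eruption: e(vowel)+6=k, r(cons)+8=z, u(vowel)+6=a, p(cons)+8=x, t(cons)+8=b, i(vowel)+6=o, o(vowel)+6=u, n(cons)+8=v.

kzaxbouv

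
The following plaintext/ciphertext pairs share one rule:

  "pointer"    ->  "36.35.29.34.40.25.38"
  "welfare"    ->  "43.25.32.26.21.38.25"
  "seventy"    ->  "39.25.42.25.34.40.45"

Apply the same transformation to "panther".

36.21.34.40.28.25.38

p is letter #16 and maps to 36: an offset of 20. Letters become their 1-based position plus 20 (so a→21, b→22, …).
Applying it to panther: p=16→36, a=1→21, n=14→34, t=20→40, h=8→28, e=5→25, r=18→38.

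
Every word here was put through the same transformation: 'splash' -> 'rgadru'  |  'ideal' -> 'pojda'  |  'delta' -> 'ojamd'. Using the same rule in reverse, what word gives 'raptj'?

s(18)→r(17) and p(15)→g(6) fit y≡21x+3 (mod 26); the inverse of 21 mod 26 is 5. Each letter's alphabet position (a=0..z=25) is mapped through 21·x+3 mod 26 — an affine cipher.
Reversing it on raptj: r(17)→5·(17−3)≡18=s; a(0)→5·(0−3)≡11=l; p(15)→5·(15−3)≡8=i; t(19)→5·(19−3)≡2=c; j(9)→5·(9−3)≡4=e (all mod 26).

slice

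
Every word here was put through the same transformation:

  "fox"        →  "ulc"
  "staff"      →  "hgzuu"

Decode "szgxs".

Each pair mirrors across the alphabet (f↔u, o↔l, x↔c): positions sum to 25. Each letter is replaced by its mirror in the alphabet: a↔z, b↔y, c↔x, and so on (the Atbash cipher).
Undoing it on szgxs: s↔h, z↔a, g↔t, x↔c, s↔h.

hatch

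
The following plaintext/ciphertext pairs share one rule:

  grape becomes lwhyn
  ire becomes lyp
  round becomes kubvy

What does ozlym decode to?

The output letters match the input read backwards, each shifted +7: grape reversed is eparg. Two steps: reverse the string, then apply a Caesar shift of +7.
Reversing it on ozlym: shift back: o−7=h, z−7=s, l−7=e, y−7=r, m−7=f → hserf; then reverse → fresh.

fresh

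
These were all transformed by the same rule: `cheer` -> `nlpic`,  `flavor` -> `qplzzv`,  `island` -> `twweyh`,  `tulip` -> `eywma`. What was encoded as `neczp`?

carve

A repeating key of period 2 is used — shifts +11, +4 over and over.
Undoing it on neczp: n−11=c, e−4=a, c−11=r, z−4=v, p−11=e.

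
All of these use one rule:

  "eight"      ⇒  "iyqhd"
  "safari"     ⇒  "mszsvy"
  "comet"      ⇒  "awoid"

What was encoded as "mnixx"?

e(4)→i(8) and i(8)→y(24) fit y≡17x+18 (mod 26); the inverse of 17 mod 26 is 23. This is an affine cipher: with a=0,…,z=25, each position x becomes (17x+18) mod 26.
Decoding mnixx: m(12)→23·(12−18)≡18=s; n(13)→23·(13−18)≡15=p; i(8)→23·(8−18)≡4=e; x(23)→23·(23−18)≡11=l; x(23)→23·(23−18)≡11=l (all mod 26).

spell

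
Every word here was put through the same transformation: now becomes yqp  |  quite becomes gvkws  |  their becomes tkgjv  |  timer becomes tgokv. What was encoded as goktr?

prime

The output letters match the input read backwards, each shifted +2: now reversed is won. Read the word backwards and shift each letter +2.
Decoding goktr: shift back: g−2=e, o−2=m, k−2=i, t−2=r, r−2=p → emirp; then reverse → prime.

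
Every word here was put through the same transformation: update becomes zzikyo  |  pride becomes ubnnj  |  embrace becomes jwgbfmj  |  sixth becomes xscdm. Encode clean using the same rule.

hvjks

Shifts by position in update: pos 0: u→z (+5), pos 1: p→z (+10), pos 2: d→i (+5), pos 3: a→k (+10) — repeating every 2. It's a Vigenère-style cipher with numeric key [5,10]: position i shifts by key[i mod 2].
Applying it to clean: c+5=h, l+10=v, e+5=j, a+10=k, n+5=s.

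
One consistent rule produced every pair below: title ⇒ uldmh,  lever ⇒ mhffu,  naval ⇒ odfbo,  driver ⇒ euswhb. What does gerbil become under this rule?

The shifts repeat in a cycle of length 3: positions 0,1,… shift by +1, +3, +10, then the pattern repeats.
Applying it to gerbil: g+1=h, e+3=h, r+10=b, b+1=c, i+3=l, l+10=v.

hhbclv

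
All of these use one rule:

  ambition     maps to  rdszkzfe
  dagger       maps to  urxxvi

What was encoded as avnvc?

jewel

Compare letters: a→r is +17, m→d is +17, b→s is +17 — a constant shift. This is a Caesar cipher with shift 17.
Undoing it on avnvc: a−17=j, v−17=e, n−17=w, v−17=e, c−17=l.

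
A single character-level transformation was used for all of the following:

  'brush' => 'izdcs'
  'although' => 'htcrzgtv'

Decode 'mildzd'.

In brush: b→i is +7, r→z is +8, u→d is +9, s→c is +10 — the shift increases by 1 each position. Letter i (0-indexed) is shifted by i+7, so successive shifts are 7, 8, 9, ….
Undoing it on mildzd: m−7=f, i−8=a, l−9=c, d−10=t, z−11=o, d−12=r.

factor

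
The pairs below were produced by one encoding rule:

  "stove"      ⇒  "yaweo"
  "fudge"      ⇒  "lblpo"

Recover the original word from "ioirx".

The shift increases by 1 at each position, starting from +6: 6, 7, 8, ….
Decoding ioirx: i−6=c, o−7=h, i−8=a, r−9=i, x−10=n.

chain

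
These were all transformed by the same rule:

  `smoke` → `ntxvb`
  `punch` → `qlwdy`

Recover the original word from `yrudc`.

tulip

The output letters match the input read backwards, each shifted +9: smoke reversed is ekoms. Two steps: reverse the string, then apply a Caesar shift of +9.
Decoding yrudc: shift back: y−9=p, r−9=i, u−9=l, d−9=u, c−9=t → pilut; then reverse → tulip.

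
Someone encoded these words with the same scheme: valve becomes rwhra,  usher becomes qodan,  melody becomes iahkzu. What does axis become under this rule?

Compare letters: v→r is +22, a→w is +22, l→h is +22 — a constant shift. This is a Caesar cipher with shift 22.
Applying it to axis: a+22=w, x+22=t, i+22=e, s+22=o.

wteo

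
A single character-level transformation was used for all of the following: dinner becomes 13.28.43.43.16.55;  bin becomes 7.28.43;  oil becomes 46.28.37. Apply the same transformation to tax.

d(#4)→13 and i(#9)→28: differences scale by 3, so n = 3·pos + 1. With a=1..z=26, the number is 3·pos + 1.
Applying it to tax: t=20→61, a=1→4, x=24→73.

61.4.73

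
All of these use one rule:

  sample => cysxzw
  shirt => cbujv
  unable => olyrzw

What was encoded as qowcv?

quest

s(18)→c(2) and a(0)→y(24) fit y≡19x+24 (mod 26); the inverse of 19 mod 26 is 11. Each letter's alphabet position (a=0..z=25) is mapped through 19·x+24 mod 26 — an affine cipher.
Decoding qowcv: q(16)→11·(16−24)≡16=q; o(14)→11·(14−24)≡20=u; w(22)→11·(22−24)≡4=e; c(2)→11·(2−24)≡18=s; v(21)→11·(21−24)≡19=t (all mod 26).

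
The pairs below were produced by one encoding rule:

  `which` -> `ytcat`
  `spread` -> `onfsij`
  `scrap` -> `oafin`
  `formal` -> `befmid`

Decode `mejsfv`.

w(22)→y(24) and h(7)→t(19) fit y≡9x+8 (mod 26); the inverse of 9 mod 26 is 3. Each letter's alphabet position (a=0..z=25) is mapped through 9·x+8 mod 26 — an affine cipher.
Undoing it on mejsfv: m(12)→3·(12−8)≡12=m; e(4)→3·(4−8)≡14=o; j(9)→3·(9−8)≡3=d; s(18)→3·(18−8)≡4=e; f(5)→3·(5−8)≡17=r; v(21)→3·(21−8)≡13=n (all mod 26).

modern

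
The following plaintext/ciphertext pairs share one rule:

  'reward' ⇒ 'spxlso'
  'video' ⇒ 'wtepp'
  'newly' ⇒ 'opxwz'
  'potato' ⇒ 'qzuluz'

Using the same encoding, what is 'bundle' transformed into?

Shifts by position in reward: pos 0: r→s (+1), pos 1: e→p (+11), pos 2: w→x (+1), pos 3: a→l (+11) — repeating every 2. The shifts repeat in a cycle of length 2: positions 0,1,… shift by +1, +11, then the pattern repeats.
On bundle: b+1=c, u+11=f, n+1=o, d+11=o, l+1=m, e+11=p.

cfoomp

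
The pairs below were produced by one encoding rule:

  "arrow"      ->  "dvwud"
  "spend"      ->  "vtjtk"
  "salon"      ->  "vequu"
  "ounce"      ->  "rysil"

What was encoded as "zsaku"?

In arrow: a→d is +3, r→v is +4, r→w is +5, o→u is +6 — the shift increases by 1 each position. The shift increases by 1 at each position, starting from +3: 3, 4, 5, ….
Reversing it on zsaku: z−3=w, s−4=o, a−5=v, k−6=e, u−7=n.

woven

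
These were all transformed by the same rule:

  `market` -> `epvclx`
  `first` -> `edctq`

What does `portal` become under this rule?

The word is reversed, then every letter is shifted forward by 11.
Applying it to portal: reverse → latrop; then shift: l+11=w, a+11=l, t+11=e, r+11=c, o+11=z, p+11=a.

wlecza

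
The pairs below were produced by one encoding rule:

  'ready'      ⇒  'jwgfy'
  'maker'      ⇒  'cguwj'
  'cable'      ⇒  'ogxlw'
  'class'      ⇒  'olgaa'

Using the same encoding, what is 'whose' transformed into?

r(17)→j(9) and e(4)→w(22) fit y≡17x+6 (mod 26); the inverse of 17 mod 26 is 23. Treating letters as 0–25, the rule is x ↦ 17x + 6 (mod 26).
Applying it to whose: w(22)→17·22+6≡16=q; h(7)→17·7+6≡21=v; o(14)→17·14+6≡10=k; s(18)→17·18+6≡0=a; e(4)→17·4+6≡22=w (all mod 26).

qvkaw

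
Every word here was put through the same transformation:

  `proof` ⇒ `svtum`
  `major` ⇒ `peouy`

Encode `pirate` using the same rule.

smwgam

Letter i (0-indexed) is shifted by i+3, so successive shifts are 3, 4, 5, ….
On pirate: p+3=s, i+4=m, r+5=w, a+6=g, t+7=a, e+8=m.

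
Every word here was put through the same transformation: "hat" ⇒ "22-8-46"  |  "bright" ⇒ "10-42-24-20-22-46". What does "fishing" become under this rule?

18-24-44-22-24-34-20

Each letter becomes 2×(its alphabet position, a=1..z=26) + 6.
On fishing: f=6→18, i=9→24, s=19→44, h=8→22, i=9→24, n=14→34, g=7→20.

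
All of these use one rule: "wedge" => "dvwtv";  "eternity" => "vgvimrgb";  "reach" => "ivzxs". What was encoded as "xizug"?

Each pair mirrors across the alphabet (w↔d, e↔v, d↔w): positions sum to 25. Letters are reflected about the middle of the alphabet (position → 25−position): Atbash.
Undoing it on xizug: x↔c, i↔r, z↔a, u↔f, g↔t.

craft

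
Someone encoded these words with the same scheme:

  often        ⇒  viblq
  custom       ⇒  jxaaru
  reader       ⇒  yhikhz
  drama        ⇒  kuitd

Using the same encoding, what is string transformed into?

zwzpqo

A repeating key of period 3 is used — shifts +7, +3, +8 over and over.
For string: s+7=z, t+3=w, r+8=z, i+7=p, n+3=q, g+8=o.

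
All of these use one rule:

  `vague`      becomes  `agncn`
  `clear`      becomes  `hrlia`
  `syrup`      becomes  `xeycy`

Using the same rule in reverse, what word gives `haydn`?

curve

Letter i (0-indexed) is shifted by i+5, so successive shifts are 5, 6, 7, ….
Decoding haydn: h−5=c, a−6=u, y−7=r, d−8=v, n−9=e.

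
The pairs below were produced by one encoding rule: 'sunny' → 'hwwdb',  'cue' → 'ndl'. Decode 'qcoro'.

The output letters match the input read backwards, each shifted +9: sunny reversed is ynnus. Two steps: reverse the string, then apply a Caesar shift of +9.
Decoding qcoro: shift back: q−9=h, c−9=t, o−9=f, r−9=i, o−9=f → htfif; then reverse → fifth.

fifth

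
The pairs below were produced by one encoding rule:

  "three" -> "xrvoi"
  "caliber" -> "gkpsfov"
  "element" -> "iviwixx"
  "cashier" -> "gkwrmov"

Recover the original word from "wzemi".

space

Shifts by position in three: pos 0: t→x (+4), pos 1: h→r (+10), pos 2: r→v (+4), pos 3: e→o (+10) — repeating every 2. The shifts repeat in a cycle of length 2: positions 0,1,… shift by +4, +10, then the pattern repeats.
Reversing it on wzemi: w−4=s, z−10=p, e−4=a, m−10=c, i−4=e.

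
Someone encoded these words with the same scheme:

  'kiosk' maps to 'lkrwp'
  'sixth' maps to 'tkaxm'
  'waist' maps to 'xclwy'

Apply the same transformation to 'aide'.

bkgi

The shift increases by 1 at each position, starting from +1: 1, 2, 3, ….
Applying it to aide: a+1=b, i+2=k, d+3=g, e+4=i.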